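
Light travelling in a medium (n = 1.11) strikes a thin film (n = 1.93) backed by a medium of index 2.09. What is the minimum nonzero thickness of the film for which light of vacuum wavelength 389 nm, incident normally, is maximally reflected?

101 nm

Top surface (1.11 → 1.93): reflection off a higher-index medium gives a half-wave phase shift.
Bottom surface (1.93 → 2.09): reflection off a higher-index medium gives a half-wave phase shift.
Net: no relative phase inversion (both shifts match).
With no net inversion, constructive interference in reflection requires 2 n t = m λ.
Minimum nonzero at m = 1: t = λ / (2 n) = 389 / (2 × 1.93) = 101 nm.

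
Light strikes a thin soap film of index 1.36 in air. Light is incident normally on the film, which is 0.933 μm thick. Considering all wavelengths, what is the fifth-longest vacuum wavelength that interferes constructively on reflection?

564 nm

Top surface (1.0 → 1.36): reflection off a higher-index medium gives a half-wave phase shift.
At the lower boundary (n = 1.36 to n = 1.0) the reflected ray undergoes no phase shift.
The two reflections differ by half a wavelength.
For maximum reflection here: 2 n t = (m + ½) λ.
λ = 2 n t / (m + ½). The fifth-longest wavelength is m = 4: λ = 2 × 1.36 × 933 / 4.50 = 564 nm.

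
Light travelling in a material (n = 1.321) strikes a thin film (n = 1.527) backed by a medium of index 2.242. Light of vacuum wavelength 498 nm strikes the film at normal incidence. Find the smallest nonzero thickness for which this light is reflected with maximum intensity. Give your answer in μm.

0.163 μm

At the upper boundary (n = 1.321 to n = 1.527) the reflected ray undergoes a half-wave phase shift.
At the lower boundary (n = 1.527 to n = 2.242) the reflected ray undergoes a half-wave phase shift.
The two reflections carry the same phase change, so no net offset.
So the condition for constructive reflection is 2 n t = m λ.
The smallest nonzero thickness corresponds to m = 1: t = m λ / (2 n) = 1.00 × 498 / (2 × 1.527) = 163 nm.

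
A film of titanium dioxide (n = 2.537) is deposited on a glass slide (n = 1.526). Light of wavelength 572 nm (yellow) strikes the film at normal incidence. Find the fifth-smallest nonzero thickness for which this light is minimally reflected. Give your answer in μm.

At the upper boundary (n = 1.0 to n = 2.537) the reflected ray undergoes a half-wave phase shift.
Ray reflecting at the bottom interface goes from n = 2.537 toward n = 1.526: no phase shift.
The two reflections differ by half a wavelength.
For weak reflection here: 2 n t = m λ.
The fifth-smallest nonzero thickness corresponds to m = 5: t = m λ / (2 n) = 5.00 × 572 / (2 × 2.537) = 564 nm.

0.564 μm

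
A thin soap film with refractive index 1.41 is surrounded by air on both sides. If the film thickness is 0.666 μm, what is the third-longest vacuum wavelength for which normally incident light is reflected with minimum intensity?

At the upper boundary (n = 1.0 to n = 1.41) the reflected ray undergoes a half-wave phase shift.
Ray reflecting at the bottom interface goes from n = 1.41 toward n = 1.0: no phase shift.
Net: one phase inversion between the two reflected rays.
With one net inversion, destructive interference in reflection requires 2 n t = m λ.
λ = 2 n t / m. The third-longest wavelength is m = 3: λ = 2 × 1.41 × 666 / 3.00 = 626 nm.

626 nm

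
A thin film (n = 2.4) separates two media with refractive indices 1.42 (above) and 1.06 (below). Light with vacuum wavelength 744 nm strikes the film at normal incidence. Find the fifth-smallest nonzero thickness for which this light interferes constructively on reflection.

Top surface (1.42 → 2.4): reflection off a higher-index medium gives a half-wave phase shift.
Ray reflecting at the bottom interface goes from n = 2.4 toward n = 1.06: no phase shift.
Net: one phase inversion between the two reflected rays.
So the condition for constructive reflection is 2 n t = (m + ½) λ.
The fifth-smallest nonzero thickness corresponds to m = 4: t = (m + ½) λ / (2 n) = 4.50 × 744 / (2 × 2.4) = 698 nm.

698 nm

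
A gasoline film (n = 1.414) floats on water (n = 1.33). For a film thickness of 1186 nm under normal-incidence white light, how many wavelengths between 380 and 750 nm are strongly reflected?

Ray reflecting at the top interface goes from n = 1.0 toward n = 1.414: a half-wave phase shift.
Ray reflecting at the bottom interface goes from n = 1.414 toward n = 1.33: no phase shift.
The two reflections differ by half a wavelength.
So the condition for constructive reflection is 2 n t = (m + ½) λ.
λ = 2 n t / (m + ½) = 3354 / (m + ½) nm.
m=3: 958 nm (IR); m=4: 745 nm (visible); m=5: 610 nm (visible); m=6: 516 nm (visible); m=7: 447 nm (visible); m=8: 395 nm (visible); m=9: 353 nm (UV).

5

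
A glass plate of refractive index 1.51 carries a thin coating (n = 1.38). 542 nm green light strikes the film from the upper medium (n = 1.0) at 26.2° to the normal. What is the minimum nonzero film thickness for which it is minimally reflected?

Top surface (1.0 → 1.38): reflection off a higher-index medium gives a half-wave phase shift.
Bottom surface (1.38 → 1.51): reflection off a higher-index medium gives a half-wave phase shift.
Net: no relative phase inversion (both shifts match).
So the condition for destructive reflection is 2 n t cos θ_r = (m + ½) λ.
Snell's law: 1.0 sin 26.2° = 1.38 sin θ_r → sin θ_r = 0.320, cos θ_r = 0.947.
Minimum at m = 0: t = λ / (4 n cos θ_r) = 542 / (4 × 1.38 × 0.947) = 104 nm.

104 nm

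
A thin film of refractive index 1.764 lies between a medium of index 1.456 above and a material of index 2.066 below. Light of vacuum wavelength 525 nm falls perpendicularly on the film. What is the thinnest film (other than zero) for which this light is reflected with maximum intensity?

At the upper boundary (n = 1.456 to n = 1.764) the reflected ray undergoes a half-wave phase shift.
At the lower boundary (n = 1.764 to n = 2.066) the reflected ray undergoes a half-wave phase shift.
Zero or two π shifts → no net half-wave offset.
So the condition for constructive reflection is 2 n t = m λ.
Minimum nonzero at m = 1: t = λ / (2 n) = 525 / (2 × 1.764) = 149 nm.

149 nm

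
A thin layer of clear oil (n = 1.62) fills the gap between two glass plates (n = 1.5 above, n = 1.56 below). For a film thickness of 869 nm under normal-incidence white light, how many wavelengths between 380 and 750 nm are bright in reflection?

3

Ray reflecting at the top interface goes from n = 1.5 toward n = 1.62: a half-wave phase shift.
Bottom surface (1.62 → 1.56): reflection off a lower-index medium gives no phase shift.
Net: one phase inversion between the two reflected rays.
For maximum reflection here: 2 n t = (m + ½) λ.
λ = 2 n t / (m + ½) = 2816 / (m + ½) nm.
m=3: 804 nm (IR); m=4: 626 nm (visible); m=5: 512 nm (visible); m=6: 433 nm (visible); m=7: 375 nm (UV).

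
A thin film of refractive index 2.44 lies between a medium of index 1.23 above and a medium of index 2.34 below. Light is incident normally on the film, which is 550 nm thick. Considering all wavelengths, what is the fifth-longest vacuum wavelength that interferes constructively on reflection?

596 nm

At the upper boundary (n = 1.23 to n = 2.44) the reflected ray undergoes a half-wave phase shift.
At the lower boundary (n = 2.44 to n = 2.34) the reflected ray undergoes no phase shift.
Exactly one π shift → a net half-wave offset.
With one net inversion, constructive interference in reflection requires 2 n t = (m + ½) λ.
λ = 2 n t / (m + ½). The fifth-longest wavelength is m = 4: λ = 2 × 2.44 × 550 / 4.50 = 596 nm.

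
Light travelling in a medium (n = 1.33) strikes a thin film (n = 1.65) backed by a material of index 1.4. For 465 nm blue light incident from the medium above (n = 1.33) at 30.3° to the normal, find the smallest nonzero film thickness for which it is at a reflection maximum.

77.1 nm

Ray reflecting at the top interface goes from n = 1.33 toward n = 1.65: a half-wave phase shift.
Bottom surface (1.65 → 1.4): reflection off a lower-index medium gives no phase shift.
Exactly one π shift → a net half-wave offset.
For strong reflection here: 2 n t cos θ_r = (m + ½) λ.
Snell's law: 1.33 sin 30.3° = 1.65 sin θ_r → sin θ_r = 0.407, cos θ_r = 0.914.
Minimum at m = 0: t = λ / (4 n cos θ_r) = 465 / (4 × 1.65 × 0.914) = 77.1 nm.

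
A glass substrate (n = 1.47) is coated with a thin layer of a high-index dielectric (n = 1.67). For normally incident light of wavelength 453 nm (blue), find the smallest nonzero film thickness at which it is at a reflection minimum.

Top surface (1.0 → 1.67): reflection off a higher-index medium gives a half-wave phase shift.
Bottom surface (1.67 → 1.47): reflection off a lower-index medium gives no phase shift.
The two reflections differ by half a wavelength.
For dark reflection here: 2 n t = m λ.
Minimum nonzero at m = 1: t = λ / (2 n) = 453 / (2 × 1.67) = 136 nm.

136 nm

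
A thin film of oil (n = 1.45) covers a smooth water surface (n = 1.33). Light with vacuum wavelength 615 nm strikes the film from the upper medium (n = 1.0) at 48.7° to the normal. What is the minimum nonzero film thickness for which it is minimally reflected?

248 nm

Top surface (1.0 → 1.45): reflection off a higher-index medium gives a half-wave phase shift.
Ray reflecting at the bottom interface goes from n = 1.45 toward n = 1.33: no phase shift.
Exactly one π shift → a net half-wave offset.
For dark reflection here: 2 n t cos θ_r = m λ.
Snell's law: 1.0 sin 48.7° = 1.45 sin θ_r → sin θ_r = 0.518, cos θ_r = 0.855.
Minimum nonzero at m = 1: t = λ / (2 n cos θ_r) = 615 / (2 × 1.45 × 0.855) = 248 nm.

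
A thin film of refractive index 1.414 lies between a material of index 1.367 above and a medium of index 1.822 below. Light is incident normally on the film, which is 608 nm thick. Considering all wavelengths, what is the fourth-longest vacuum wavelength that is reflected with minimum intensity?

At the upper boundary (n = 1.367 to n = 1.414) the reflected ray undergoes a half-wave phase shift.
At the lower boundary (n = 1.414 to n = 1.822) the reflected ray undergoes a half-wave phase shift.
Net: no relative phase inversion (both shifts match).
With no net inversion, destructive interference in reflection requires 2 n t = (m + ½) λ.
λ = 2 n t / (m + ½). The fourth-longest wavelength is m = 3: λ = 2 × 1.414 × 608 / 3.50 = 491 nm.

491 nm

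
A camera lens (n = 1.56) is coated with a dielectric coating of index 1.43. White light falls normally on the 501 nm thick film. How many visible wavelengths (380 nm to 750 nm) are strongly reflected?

2

At the upper boundary (n = 1.0 to n = 1.43) the reflected ray undergoes a half-wave phase shift.
Bottom surface (1.43 → 1.56): reflection off a higher-index medium gives a half-wave phase shift.
The two reflections carry the same phase change, so no net offset.
With no net inversion, constructive interference in reflection requires 2 n t = m λ.
λ = 2 n t / m = 1433 / m nm.
m=1: 1433 nm (IR); m=2: 716 nm (visible); m=3: 478 nm (visible); m=4: 358 nm (UV).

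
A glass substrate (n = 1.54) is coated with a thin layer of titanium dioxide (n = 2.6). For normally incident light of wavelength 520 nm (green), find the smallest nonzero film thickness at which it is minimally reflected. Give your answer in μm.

Top surface (1.0 → 2.6): reflection off a higher-index medium gives a half-wave phase shift.
Ray reflecting at the bottom interface goes from n = 2.6 toward n = 1.54: no phase shift.
Exactly one π shift → a net half-wave offset.
So the condition for destructive reflection is 2 n t = m λ.
Minimum nonzero at m = 1: t = λ / (2 n) = 520 / (2 × 2.6) = 100 nm.

0.100 μm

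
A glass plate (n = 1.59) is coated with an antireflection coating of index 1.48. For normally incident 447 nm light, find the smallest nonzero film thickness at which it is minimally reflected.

At the upper boundary (n = 1.0 to n = 1.48) the reflected ray undergoes a half-wave phase shift.
At the lower boundary (n = 1.48 to n = 1.59) the reflected ray undergoes a half-wave phase shift.
The two reflections carry the same phase change, so no net offset.
For weak reflection here: 2 n t = (m + ½) λ.
Minimum at m = 0: t = λ / (4 n) = 447 / (4 × 1.48) = 75.5 nm.

75.5 nm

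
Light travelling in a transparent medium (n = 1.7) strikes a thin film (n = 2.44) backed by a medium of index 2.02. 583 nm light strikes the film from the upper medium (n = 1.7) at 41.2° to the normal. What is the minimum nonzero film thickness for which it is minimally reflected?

134 nm

At the upper boundary (n = 1.7 to n = 2.44) the reflected ray undergoes a half-wave phase shift.
At the lower boundary (n = 2.44 to n = 2.02) the reflected ray undergoes no phase shift.
Net: one phase inversion between the two reflected rays.
So the condition for destructive reflection is 2 n t cos θ_r = m λ.
Snell's law: 1.7 sin 41.2° = 2.44 sin θ_r → sin θ_r = 0.459, cos θ_r = 0.888.
Minimum nonzero at m = 1: t = λ / (2 n cos θ_r) = 583 / (2 × 2.44 × 0.888) = 134 nm.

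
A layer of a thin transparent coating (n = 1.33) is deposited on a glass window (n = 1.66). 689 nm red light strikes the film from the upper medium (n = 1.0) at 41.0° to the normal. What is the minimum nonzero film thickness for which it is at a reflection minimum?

149 nm

At the upper boundary (n = 1.0 to n = 1.33) the reflected ray undergoes a half-wave phase shift.
Ray reflecting at the bottom interface goes from n = 1.33 toward n = 1.66: a half-wave phase shift.
Zero or two π shifts → no net half-wave offset.
For minimum reflection here: 2 n t cos θ_r = (m + ½) λ.
Snell's law: 1.0 sin 41.0° = 1.33 sin θ_r → sin θ_r = 0.493, cos θ_r = 0.870.
Minimum at m = 0: t = λ / (4 n cos θ_r) = 689 / (4 × 1.33 × 0.870) = 149 nm.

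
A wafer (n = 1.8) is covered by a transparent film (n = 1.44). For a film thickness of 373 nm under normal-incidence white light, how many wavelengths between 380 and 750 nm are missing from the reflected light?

2

Top surface (1.0 → 1.44): reflection off a higher-index medium gives a half-wave phase shift.
At the lower boundary (n = 1.44 to n = 1.8) the reflected ray undergoes a half-wave phase shift.
Zero or two π shifts → no net half-wave offset.
With no net inversion, destructive interference in reflection requires 2 n t = (m + ½) λ.
λ = 2 n t / (m + ½) = 1074 / (m + ½) nm.
m=0: 2148 nm (IR); m=1: 716 nm (visible); m=2: 430 nm (visible); m=3: 307 nm (UV).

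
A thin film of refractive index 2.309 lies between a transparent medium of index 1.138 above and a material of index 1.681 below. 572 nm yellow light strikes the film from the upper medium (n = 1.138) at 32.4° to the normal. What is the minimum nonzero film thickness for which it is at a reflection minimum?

Top surface (1.138 → 2.309): reflection off a higher-index medium gives a half-wave phase shift.
At the lower boundary (n = 2.309 to n = 1.681) the reflected ray undergoes no phase shift.
Exactly one π shift → a net half-wave offset.
For weak reflection here: 2 n t cos θ_r = m λ.
Snell's law: 1.138 sin 32.4° = 2.309 sin θ_r → sin θ_r = 0.264, cos θ_r = 0.964.
Minimum nonzero at m = 1: t = λ / (2 n cos θ_r) = 572 / (2 × 2.309 × 0.964) = 128 nm.

128 nm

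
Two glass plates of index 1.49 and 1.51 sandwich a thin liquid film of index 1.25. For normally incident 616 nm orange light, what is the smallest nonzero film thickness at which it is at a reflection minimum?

Ray reflecting at the top interface goes from n = 1.49 toward n = 1.25: no phase shift.
At the lower boundary (n = 1.25 to n = 1.51) the reflected ray undergoes a half-wave phase shift.
Net: one phase inversion between the two reflected rays.
For minimum reflection here: 2 n t = m λ.
The smallest nonzero thickness corresponds to m = 1: t = m λ / (2 n) = 1.00 × 616 / (2 × 1.25) = 246 nm.

246 nm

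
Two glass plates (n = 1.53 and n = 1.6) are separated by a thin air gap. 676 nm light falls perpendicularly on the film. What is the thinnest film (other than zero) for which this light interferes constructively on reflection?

Ray reflecting at the top interface goes from n = 1.53 toward n = 1.0: no phase shift.
Bottom surface (1.0 → 1.6): reflection off a higher-index medium gives a half-wave phase shift.
Net: one phase inversion between the two reflected rays.
For strong reflection here: 2 n t = (m + ½) λ.
Minimum at m = 0: t = λ / (4 n) = 676 / (4 × 1.0) = 169 nm.

169 nm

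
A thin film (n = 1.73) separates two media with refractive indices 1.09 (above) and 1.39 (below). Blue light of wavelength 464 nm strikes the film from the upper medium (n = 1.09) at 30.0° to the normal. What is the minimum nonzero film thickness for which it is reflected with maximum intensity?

Ray reflecting at the top interface goes from n = 1.09 toward n = 1.73: a half-wave phase shift.
Ray reflecting at the bottom interface goes from n = 1.73 toward n = 1.39: no phase shift.
Exactly one π shift → a net half-wave offset.
So the condition for constructive reflection is 2 n t cos θ_r = (m + ½) λ.
Snell's law: 1.09 sin 30.0° = 1.73 sin θ_r → sin θ_r = 0.315, cos θ_r = 0.949.
Minimum at m = 0: t = λ / (4 n cos θ_r) = 464 / (4 × 1.73 × 0.949) = 70.6 nm.

70.6 nm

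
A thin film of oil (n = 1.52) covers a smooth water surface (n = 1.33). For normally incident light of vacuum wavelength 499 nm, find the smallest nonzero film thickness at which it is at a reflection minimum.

Ray reflecting at the top interface goes from n = 1.0 toward n = 1.52: a half-wave phase shift.
At the lower boundary (n = 1.52 to n = 1.33) the reflected ray undergoes no phase shift.
The two reflections differ by half a wavelength.
For minimum reflection here: 2 n t = m λ.
Minimum nonzero at m = 1: t = λ / (2 n) = 499 / (2 × 1.52) = 164 nm.

164 nm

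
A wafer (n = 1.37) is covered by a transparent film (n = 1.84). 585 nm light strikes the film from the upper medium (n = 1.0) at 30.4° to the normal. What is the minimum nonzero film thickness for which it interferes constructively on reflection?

Top surface (1.0 → 1.84): reflection off a higher-index medium gives a half-wave phase shift.
At the lower boundary (n = 1.84 to n = 1.37) the reflected ray undergoes no phase shift.
Net: one phase inversion between the two reflected rays.
So the condition for constructive reflection is 2 n t cos θ_r = (m + ½) λ.
Snell's law: 1.0 sin 30.4° = 1.84 sin θ_r → sin θ_r = 0.275, cos θ_r = 0.961.
Minimum at m = 0: t = λ / (4 n cos θ_r) = 585 / (4 × 1.84 × 0.961) = 82.7 nm.

82.7 nm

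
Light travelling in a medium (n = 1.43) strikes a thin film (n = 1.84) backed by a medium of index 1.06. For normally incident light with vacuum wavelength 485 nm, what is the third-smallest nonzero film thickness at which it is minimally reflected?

Ray reflecting at the top interface goes from n = 1.43 toward n = 1.84: a half-wave phase shift.
Ray reflecting at the bottom interface goes from n = 1.84 toward n = 1.06: no phase shift.
Net: one phase inversion between the two reflected rays.
With one net inversion, destructive interference in reflection requires 2 n t = m λ.
The third-smallest nonzero thickness corresponds to m = 3: t = m λ / (2 n) = 3.00 × 485 / (2 × 1.84) = 395 nm.

395 nm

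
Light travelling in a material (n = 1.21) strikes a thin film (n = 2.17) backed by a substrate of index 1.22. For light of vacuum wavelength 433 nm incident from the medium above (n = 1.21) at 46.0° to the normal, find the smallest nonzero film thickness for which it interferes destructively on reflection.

At the upper boundary (n = 1.21 to n = 2.17) the reflected ray undergoes a half-wave phase shift.
Bottom surface (2.17 → 1.22): reflection off a lower-index medium gives no phase shift.
Exactly one π shift → a net half-wave offset.
So the condition for destructive reflection is 2 n t cos θ_r = m λ.
Snell's law: 1.21 sin 46.0° = 2.17 sin θ_r → sin θ_r = 0.401, cos θ_r = 0.916.
Minimum nonzero at m = 1: t = λ / (2 n cos θ_r) = 433 / (2 × 2.17 × 0.916) = 109 nm.

109 nm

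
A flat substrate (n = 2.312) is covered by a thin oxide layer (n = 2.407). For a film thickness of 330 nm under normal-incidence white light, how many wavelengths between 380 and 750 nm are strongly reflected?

2

Top surface (1.0 → 2.407): reflection off a higher-index medium gives a half-wave phase shift.
Bottom surface (2.407 → 2.312): reflection off a lower-index medium gives no phase shift.
Exactly one π shift → a net half-wave offset.
So the condition for constructive reflection is 2 n t = (m + ½) λ.
λ = 2 n t / (m + ½) = 1589 / (m + ½) nm.
m=1: 1059 nm (IR); m=2: 635 nm (visible); m=3: 454 nm (visible); m=4: 353 nm (UV).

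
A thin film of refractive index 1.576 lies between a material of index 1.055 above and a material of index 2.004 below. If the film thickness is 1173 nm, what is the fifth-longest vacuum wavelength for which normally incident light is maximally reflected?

739 nm

Top surface (1.055 → 1.576): reflection off a higher-index medium gives a half-wave phase shift.
Ray reflecting at the bottom interface goes from n = 1.576 toward n = 2.004: a half-wave phase shift.
The two reflections carry the same phase change, so no net offset.
So the condition for constructive reflection is 2 n t = m λ.
λ = 2 n t / m. The fifth-longest wavelength is m = 5: λ = 2 × 1.576 × 1173 / 5.00 = 739 nm.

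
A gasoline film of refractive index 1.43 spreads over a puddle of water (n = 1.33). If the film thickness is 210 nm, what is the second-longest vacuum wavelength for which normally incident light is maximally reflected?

400 nm

At the upper boundary (n = 1.0 to n = 1.43) the reflected ray undergoes a half-wave phase shift.
At the lower boundary (n = 1.43 to n = 1.33) the reflected ray undergoes no phase shift.
Net: one phase inversion between the two reflected rays.
For bright reflection here: 2 n t = (m + ½) λ.
λ = 2 n t / (m + ½). The second-longest wavelength is m = 1: λ = 2 × 1.43 × 210 / 1.50 = 400 nm.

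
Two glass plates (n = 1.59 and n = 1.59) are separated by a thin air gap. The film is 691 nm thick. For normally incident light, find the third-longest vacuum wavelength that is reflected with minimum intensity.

Ray reflecting at the top interface goes from n = 1.59 toward n = 1.0: no phase shift.
At the lower boundary (n = 1.0 to n = 1.59) the reflected ray undergoes a half-wave phase shift.
Net: one phase inversion between the two reflected rays.
For weak reflection here: 2 n t = m λ.
λ = 2 n t / m. The third-longest wavelength is m = 3: λ = 2 × 1.0 × 691 / 3.00 = 461 nm.

461 nm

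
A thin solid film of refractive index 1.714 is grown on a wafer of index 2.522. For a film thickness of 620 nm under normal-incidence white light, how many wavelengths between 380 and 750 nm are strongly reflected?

3

Ray reflecting at the top interface goes from n = 1.0 toward n = 1.714: a half-wave phase shift.
Bottom surface (1.714 → 2.522): reflection off a higher-index medium gives a half-wave phase shift.
Net: no relative phase inversion (both shifts match).
With no net inversion, constructive interference in reflection requires 2 n t = m λ.
λ = 2 n t / m = 2125 / m nm.
m=2: 1063 nm (IR); m=3: 708 nm (visible); m=4: 531 nm (visible); m=5: 425 nm (visible); m=6: 354 nm (UV).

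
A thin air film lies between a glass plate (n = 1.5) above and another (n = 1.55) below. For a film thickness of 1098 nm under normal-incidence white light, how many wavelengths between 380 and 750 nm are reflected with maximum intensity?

At the upper boundary (n = 1.5 to n = 1.0) the reflected ray undergoes no phase shift.
Bottom surface (1.0 → 1.55): reflection off a higher-index medium gives a half-wave phase shift.
Net: one phase inversion between the two reflected rays.
So the condition for constructive reflection is 2 n t = (m + ½) λ.
λ = 2 n t / (m + ½) = 2196 / (m + ½) nm.
m=2: 878 nm (IR); m=3: 627 nm (visible); m=4: 488 nm (visible); m=5: 399 nm (visible); m=6: 338 nm (UV).

3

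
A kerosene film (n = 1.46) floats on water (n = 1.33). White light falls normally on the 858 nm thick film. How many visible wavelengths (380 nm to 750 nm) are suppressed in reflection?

Top surface (1.0 → 1.46): reflection off a higher-index medium gives a half-wave phase shift.
Ray reflecting at the bottom interface goes from n = 1.46 toward n = 1.33: no phase shift.
Exactly one π shift → a net half-wave offset.
With one net inversion, destructive interference in reflection requires 2 n t = m λ.
λ = 2 n t / m = 2505 / m nm.
m=3: 835 nm (IR); m=4: 626 nm (visible); m=5: 501 nm (visible); m=6: 418 nm (visible); m=7: 358 nm (UV).

3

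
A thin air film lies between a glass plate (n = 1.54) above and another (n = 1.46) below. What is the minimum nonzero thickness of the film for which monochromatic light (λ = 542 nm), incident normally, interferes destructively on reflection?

271 nm

Top surface (1.54 → 1.0): reflection off a lower-index medium gives no phase shift.
At the lower boundary (n = 1.0 to n = 1.46) the reflected ray undergoes a half-wave phase shift.
Exactly one π shift → a net half-wave offset.
For dark reflection here: 2 n t = m λ.
Minimum nonzero at m = 1: t = λ / (2 n) = 542 / (2 × 1.0) = 271 nm.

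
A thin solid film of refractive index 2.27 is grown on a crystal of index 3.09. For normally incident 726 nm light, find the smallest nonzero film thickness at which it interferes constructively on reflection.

Top surface (1.0 → 2.27): reflection off a higher-index medium gives a half-wave phase shift.
Ray reflecting at the bottom interface goes from n = 2.27 toward n = 3.09: a half-wave phase shift.
Zero or two π shifts → no net half-wave offset.
For maximum reflection here: 2 n t = m λ.
Minimum nonzero at m = 1: t = λ / (2 n) = 726 / (2 × 2.27) = 160 nm.

160 nm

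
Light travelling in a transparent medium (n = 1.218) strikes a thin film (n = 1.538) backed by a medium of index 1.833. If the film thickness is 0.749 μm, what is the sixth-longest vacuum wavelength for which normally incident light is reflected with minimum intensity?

At the upper boundary (n = 1.218 to n = 1.538) the reflected ray undergoes a half-wave phase shift.
At the lower boundary (n = 1.538 to n = 1.833) the reflected ray undergoes a half-wave phase shift.
Net: no relative phase inversion (both shifts match).
So the condition for destructive reflection is 2 n t = (m + ½) λ.
λ = 2 n t / (m + ½). The sixth-longest wavelength is m = 5: λ = 2 × 1.538 × 749 / 5.50 = 419 nm.

419 nm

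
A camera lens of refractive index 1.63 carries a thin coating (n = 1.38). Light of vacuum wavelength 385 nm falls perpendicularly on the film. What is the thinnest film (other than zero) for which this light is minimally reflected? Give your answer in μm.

0.0697 μm

Top surface (1.0 → 1.38): reflection off a higher-index medium gives a half-wave phase shift.
Ray reflecting at the bottom interface goes from n = 1.38 toward n = 1.63: a half-wave phase shift.
The two reflections carry the same phase change, so no net offset.
So the condition for destructive reflection is 2 n t = (m + ½) λ.
Minimum at m = 0: t = λ / (4 n) = 385 / (4 × 1.38) = 69.7 nm.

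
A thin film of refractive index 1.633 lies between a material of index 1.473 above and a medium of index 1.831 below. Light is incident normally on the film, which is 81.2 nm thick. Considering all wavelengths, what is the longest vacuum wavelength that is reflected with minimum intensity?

Top surface (1.473 → 1.633): reflection off a higher-index medium gives a half-wave phase shift.
Ray reflecting at the bottom interface goes from n = 1.633 toward n = 1.831: a half-wave phase shift.
Net: no relative phase inversion (both shifts match).
For dark reflection here: 2 n t = (m + ½) λ.
λ = 2 n t / (m + ½). The longest wavelength is m = 0: λ = 2 × 1.633 × 81.2 / 0.500 = 530 nm.

530 nm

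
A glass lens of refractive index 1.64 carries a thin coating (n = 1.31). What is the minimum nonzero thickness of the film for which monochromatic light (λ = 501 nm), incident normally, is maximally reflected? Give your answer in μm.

0.191 μm

Top surface (1.0 → 1.31): reflection off a higher-index medium gives a half-wave phase shift.
Bottom surface (1.31 → 1.64): reflection off a higher-index medium gives a half-wave phase shift.
Zero or two π shifts → no net half-wave offset.
For strong reflection here: 2 n t = m λ.
Minimum nonzero at m = 1: t = λ / (2 n) = 501 / (2 × 1.31) = 191 nm.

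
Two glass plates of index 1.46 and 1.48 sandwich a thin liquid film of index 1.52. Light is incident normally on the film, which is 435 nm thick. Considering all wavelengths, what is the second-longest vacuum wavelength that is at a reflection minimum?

661 nm

Top surface (1.46 → 1.52): reflection off a higher-index medium gives a half-wave phase shift.
Ray reflecting at the bottom interface goes from n = 1.52 toward n = 1.48: no phase shift.
Exactly one π shift → a net half-wave offset.
For dark reflection here: 2 n t = m λ.
λ = 2 n t / m. The second-longest wavelength is m = 2: λ = 2 × 1.52 × 435 / 2.00 = 661 nm.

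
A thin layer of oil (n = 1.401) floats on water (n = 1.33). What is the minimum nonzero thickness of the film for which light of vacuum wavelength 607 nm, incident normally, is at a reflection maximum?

Ray reflecting at the top interface goes from n = 1.0 toward n = 1.401: a half-wave phase shift.
Bottom surface (1.401 → 1.33): reflection off a lower-index medium gives no phase shift.
Exactly one π shift → a net half-wave offset.
For bright reflection here: 2 n t = (m + ½) λ.
Minimum at m = 0: t = λ / (4 n) = 607 / (4 × 1.401) = 108 nm.

108 nm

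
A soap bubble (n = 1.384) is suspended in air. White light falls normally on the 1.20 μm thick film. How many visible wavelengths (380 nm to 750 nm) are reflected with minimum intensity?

Ray reflecting at the top interface goes from n = 1.0 toward n = 1.384: a half-wave phase shift.
Bottom surface (1.384 → 1.0): reflection off a lower-index medium gives no phase shift.
Exactly one π shift → a net half-wave offset.
With one net inversion, destructive interference in reflection requires 2 n t = m λ.
λ = 2 n t / m = 3322 / m nm.
m=4: 830 nm (IR); m=5: 664 nm (visible); m=6: 554 nm (visible); m=7: 475 nm (visible); m=8: 415 nm (visible); m=9: 369 nm (UV).

4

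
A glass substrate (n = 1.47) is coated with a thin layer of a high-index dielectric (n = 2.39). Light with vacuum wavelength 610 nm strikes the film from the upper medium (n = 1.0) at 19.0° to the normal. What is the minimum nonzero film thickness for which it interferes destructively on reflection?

129 nm

Top surface (1.0 → 2.39): reflection off a higher-index medium gives a half-wave phase shift.
Ray reflecting at the bottom interface goes from n = 2.39 toward n = 1.47: no phase shift.
Exactly one π shift → a net half-wave offset.
For dark reflection here: 2 n t cos θ_r = m λ.
Snell's law: 1.0 sin 19.0° = 2.39 sin θ_r → sin θ_r = 0.136, cos θ_r = 0.991.
Minimum nonzero at m = 1: t = λ / (2 n cos θ_r) = 610 / (2 × 2.39 × 0.991) = 129 nm.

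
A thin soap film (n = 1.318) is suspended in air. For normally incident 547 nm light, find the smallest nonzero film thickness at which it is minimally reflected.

At the upper boundary (n = 1.0 to n = 1.318) the reflected ray undergoes a half-wave phase shift.
Ray reflecting at the bottom interface goes from n = 1.318 toward n = 1.0: no phase shift.
Exactly one π shift → a net half-wave offset.
For weak reflection here: 2 n t = m λ.
Minimum nonzero at m = 1: t = λ / (2 n) = 547 / (2 × 1.318) = 208 nm.

208 nm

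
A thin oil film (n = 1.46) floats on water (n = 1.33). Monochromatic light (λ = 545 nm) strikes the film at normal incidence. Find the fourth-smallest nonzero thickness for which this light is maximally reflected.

653 nm

Ray reflecting at the top interface goes from n = 1.0 toward n = 1.46: a half-wave phase shift.
Ray reflecting at the bottom interface goes from n = 1.46 toward n = 1.33: no phase shift.
The two reflections differ by half a wavelength.
So the condition for constructive reflection is 2 n t = (m + ½) λ.
The fourth-smallest nonzero thickness corresponds to m = 3: t = (m + ½) λ / (2 n) = 3.50 × 545 / (2 × 1.46) = 653 nm.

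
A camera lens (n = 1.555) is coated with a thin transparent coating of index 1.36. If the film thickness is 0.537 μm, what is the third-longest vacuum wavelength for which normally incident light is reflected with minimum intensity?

Top surface (1.0 → 1.36): reflection off a higher-index medium gives a half-wave phase shift.
Bottom surface (1.36 → 1.555): reflection off a higher-index medium gives a half-wave phase shift.
Zero or two π shifts → no net half-wave offset.
With no net inversion, destructive interference in reflection requires 2 n t = (m + ½) λ.
λ = 2 n t / (m + ½). The third-longest wavelength is m = 2: λ = 2 × 1.36 × 537 / 2.50 = 584 nm.

584 nm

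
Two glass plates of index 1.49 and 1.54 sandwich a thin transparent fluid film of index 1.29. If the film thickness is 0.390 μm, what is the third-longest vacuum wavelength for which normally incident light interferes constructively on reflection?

402 nm

Ray reflecting at the top interface goes from n = 1.49 toward n = 1.29: no phase shift.
At the lower boundary (n = 1.29 to n = 1.54) the reflected ray undergoes a half-wave phase shift.
The two reflections differ by half a wavelength.
So the condition for constructive reflection is 2 n t = (m + ½) λ.
λ = 2 n t / (m + ½). The third-longest wavelength is m = 2: λ = 2 × 1.29 × 390 / 2.50 = 402 nm.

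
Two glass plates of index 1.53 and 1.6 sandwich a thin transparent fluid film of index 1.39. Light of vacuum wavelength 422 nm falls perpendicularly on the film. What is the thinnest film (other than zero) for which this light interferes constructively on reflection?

75.9 nm

Ray reflecting at the top interface goes from n = 1.53 toward n = 1.39: no phase shift.
Bottom surface (1.39 → 1.6): reflection off a higher-index medium gives a half-wave phase shift.
Net: one phase inversion between the two reflected rays.
With one net inversion, constructive interference in reflection requires 2 n t = (m + ½) λ.
Minimum at m = 0: t = λ / (4 n) = 422 / (4 × 1.39) = 75.9 nm.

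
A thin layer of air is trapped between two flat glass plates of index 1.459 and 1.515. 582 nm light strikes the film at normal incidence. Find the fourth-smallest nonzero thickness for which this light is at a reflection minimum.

1164 nm

Ray reflecting at the top interface goes from n = 1.459 toward n = 1.0: no phase shift.
At the lower boundary (n = 1.0 to n = 1.515) the reflected ray undergoes a half-wave phase shift.
Net: one phase inversion between the two reflected rays.
For minimum reflection here: 2 n t = m λ.
The fourth-smallest nonzero thickness corresponds to m = 4: t = m λ / (2 n) = 4.00 × 582 / (2 × 1.0) = 1164 nm.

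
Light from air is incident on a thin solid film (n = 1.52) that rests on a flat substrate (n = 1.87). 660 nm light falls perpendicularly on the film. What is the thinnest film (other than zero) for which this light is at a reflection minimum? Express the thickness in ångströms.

At the upper boundary (n = 1.0 to n = 1.52) the reflected ray undergoes a half-wave phase shift.
At the lower boundary (n = 1.52 to n = 1.87) the reflected ray undergoes a half-wave phase shift.
Net: no relative phase inversion (both shifts match).
For weak reflection here: 2 n t = (m + ½) λ.
Minimum at m = 0: t = λ / (4 n) = 660 / (4 × 1.52) = 109 nm.

1086 Å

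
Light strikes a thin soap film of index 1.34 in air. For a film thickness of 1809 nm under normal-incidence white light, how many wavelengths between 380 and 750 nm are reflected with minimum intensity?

Top surface (1.0 → 1.34): reflection off a higher-index medium gives a half-wave phase shift.
Ray reflecting at the bottom interface goes from n = 1.34 toward n = 1.0: no phase shift.
The two reflections differ by half a wavelength.
So the condition for destructive reflection is 2 n t = m λ.
λ = 2 n t / m = 4848 / m nm.
m=6: 808 nm (IR); m=7: 693 nm (visible); m=8: 606 nm (visible); m=9: 539 nm (visible); m=10: 485 nm (visible); m=11: 441 nm (visible); m=12: 404 nm (visible); m=13: 373 nm (UV).

6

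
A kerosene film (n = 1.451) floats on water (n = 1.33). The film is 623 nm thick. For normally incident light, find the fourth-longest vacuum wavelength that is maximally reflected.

Ray reflecting at the top interface goes from n = 1.0 toward n = 1.451: a half-wave phase shift.
At the lower boundary (n = 1.451 to n = 1.33) the reflected ray undergoes no phase shift.
Exactly one π shift → a net half-wave offset.
So the condition for constructive reflection is 2 n t = (m + ½) λ.
λ = 2 n t / (m + ½). The fourth-longest wavelength is m = 3: λ = 2 × 1.451 × 623 / 3.50 = 517 nm.

517 nm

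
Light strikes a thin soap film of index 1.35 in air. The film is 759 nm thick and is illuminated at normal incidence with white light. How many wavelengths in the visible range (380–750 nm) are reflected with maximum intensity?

Top surface (1.0 → 1.35): reflection off a higher-index medium gives a half-wave phase shift.
Ray reflecting at the bottom interface goes from n = 1.35 toward n = 1.0: no phase shift.
Net: one phase inversion between the two reflected rays.
With one net inversion, constructive interference in reflection requires 2 n t = (m + ½) λ.
λ = 2 n t / (m + ½) = 2049 / (m + ½) nm.
m=2: 820 nm (IR); m=3: 586 nm (visible); m=4: 455 nm (visible); m=5: 373 nm (UV).

2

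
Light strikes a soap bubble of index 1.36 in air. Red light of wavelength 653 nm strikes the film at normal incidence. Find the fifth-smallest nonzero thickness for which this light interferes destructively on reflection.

At the upper boundary (n = 1.0 to n = 1.36) the reflected ray undergoes a half-wave phase shift.
Bottom surface (1.36 → 1.0): reflection off a lower-index medium gives no phase shift.
Net: one phase inversion between the two reflected rays.
With one net inversion, destructive interference in reflection requires 2 n t = m λ.
The fifth-smallest nonzero thickness corresponds to m = 5: t = m λ / (2 n) = 5.00 × 653 / (2 × 1.36) = 1200 nm.

1200 nm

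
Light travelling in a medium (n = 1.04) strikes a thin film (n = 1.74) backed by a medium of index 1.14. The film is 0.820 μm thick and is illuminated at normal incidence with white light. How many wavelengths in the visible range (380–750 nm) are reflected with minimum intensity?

4

Top surface (1.04 → 1.74): reflection off a higher-index medium gives a half-wave phase shift.
Ray reflecting at the bottom interface goes from n = 1.74 toward n = 1.14: no phase shift.
Net: one phase inversion between the two reflected rays.
For minimum reflection here: 2 n t = m λ.
λ = 2 n t / m = 2854 / m nm.
m=3: 951 nm (IR); m=4: 713 nm (visible); m=5: 571 nm (visible); m=6: 476 nm (visible); m=7: 408 nm (visible); m=8: 357 nm (UV).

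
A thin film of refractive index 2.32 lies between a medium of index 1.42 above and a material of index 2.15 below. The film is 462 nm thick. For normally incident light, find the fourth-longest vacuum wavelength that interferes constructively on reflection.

612 nm

At the upper boundary (n = 1.42 to n = 2.32) the reflected ray undergoes a half-wave phase shift.
At the lower boundary (n = 2.32 to n = 2.15) the reflected ray undergoes no phase shift.
The two reflections differ by half a wavelength.
For maximum reflection here: 2 n t = (m + ½) λ.
λ = 2 n t / (m + ½). The fourth-longest wavelength is m = 3: λ = 2 × 2.32 × 462 / 3.50 = 612 nm.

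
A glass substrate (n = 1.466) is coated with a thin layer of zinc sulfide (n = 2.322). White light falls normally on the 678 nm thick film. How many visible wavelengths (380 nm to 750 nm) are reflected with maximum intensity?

At the upper boundary (n = 1.0 to n = 2.322) the reflected ray undergoes a half-wave phase shift.
Bottom surface (2.322 → 1.466): reflection off a lower-index medium gives no phase shift.
Net: one phase inversion between the two reflected rays.
So the condition for constructive reflection is 2 n t = (m + ½) λ.
λ = 2 n t / (m + ½) = 3149 / (m + ½) nm.
m=3: 900 nm (IR); m=4: 700 nm (visible); m=5: 572 nm (visible); m=6: 484 nm (visible); m=7: 420 nm (visible); m=8: 370 nm (UV).

4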